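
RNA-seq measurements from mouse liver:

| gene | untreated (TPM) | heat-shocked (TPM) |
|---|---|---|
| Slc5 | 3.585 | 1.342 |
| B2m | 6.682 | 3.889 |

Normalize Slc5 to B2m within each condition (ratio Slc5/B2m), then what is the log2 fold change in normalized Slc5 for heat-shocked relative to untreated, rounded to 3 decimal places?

Slc5/B2m (untreated) = 3.585 / 6.682 = 0.53652
Slc5/B2m (heat-shocked) = 1.342 / 3.889 = 0.34508
Fold change = 0.34508 / 0.53652 = 0.6432
log2(0.6432) = -0.6367

-0.637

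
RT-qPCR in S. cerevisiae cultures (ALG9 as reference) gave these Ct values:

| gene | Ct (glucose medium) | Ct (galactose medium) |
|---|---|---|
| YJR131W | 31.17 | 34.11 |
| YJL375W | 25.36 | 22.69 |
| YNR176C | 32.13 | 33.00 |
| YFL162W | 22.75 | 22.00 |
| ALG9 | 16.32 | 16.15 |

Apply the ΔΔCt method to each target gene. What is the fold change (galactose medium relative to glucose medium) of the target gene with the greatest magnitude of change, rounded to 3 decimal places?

YJR131W: ΔΔCt = (34.11−16.15) − (31.17−16.32) = 17.96 − 14.85 = 3.11; fold change = 2^-3.11 = 0.116
YJL375W: ΔΔCt = (22.69−16.15) − (25.36−16.32) = 6.54 − 9.04 = -2.50; fold change = 2^2.50 = 5.657
YNR176C: ΔΔCt = (33.00−16.15) − (32.13−16.32) = 16.85 − 15.81 = 1.04; fold change = 2^-1.04 = 0.486
YFL162W: ΔΔCt = (22.00−16.15) − (22.75−16.32) = 5.85 − 6.43 = -0.58; fold change = 2^0.58 = 1.495
YJR131W has the largest |ΔΔCt| = 3.11.

0.116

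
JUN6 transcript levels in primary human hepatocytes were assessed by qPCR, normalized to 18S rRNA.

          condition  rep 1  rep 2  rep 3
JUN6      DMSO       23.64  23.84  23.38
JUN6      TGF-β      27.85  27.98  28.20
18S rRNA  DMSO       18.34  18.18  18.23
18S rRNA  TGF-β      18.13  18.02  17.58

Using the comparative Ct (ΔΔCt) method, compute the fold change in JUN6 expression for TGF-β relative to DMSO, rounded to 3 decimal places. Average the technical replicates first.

0.038

Mean Ct: JUN6 DMSO 23.620; JUN6 TGF-β 28.010; 18S rRNA DMSO 18.250; 18S rRNA TGF-β 17.910
ΔCt(DMSO) = 23.620 − 18.250 = 5.370
ΔCt(TGF-β) = 28.010 − 17.910 = 10.100
ΔΔCt = 10.100 − 5.370 = 4.730
Fold change = 2^(−4.730) = 0.0377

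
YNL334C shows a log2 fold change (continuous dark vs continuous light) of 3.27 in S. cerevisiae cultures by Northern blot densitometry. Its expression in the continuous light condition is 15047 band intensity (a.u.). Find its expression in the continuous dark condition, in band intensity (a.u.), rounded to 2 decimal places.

Fold change = 2^(3.27) = 9.6465
continuous dark expression = 15047 × 9.6465 = 145150.32

145150.32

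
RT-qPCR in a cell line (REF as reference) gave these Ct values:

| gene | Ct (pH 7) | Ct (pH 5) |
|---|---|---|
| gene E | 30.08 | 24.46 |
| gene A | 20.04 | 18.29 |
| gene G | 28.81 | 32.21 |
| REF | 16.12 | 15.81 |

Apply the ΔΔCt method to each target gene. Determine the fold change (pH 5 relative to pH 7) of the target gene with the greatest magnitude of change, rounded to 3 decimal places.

39.671

gene E: ΔΔCt = (24.46−15.81) − (30.08−16.12) = 8.65 − 13.96 = -5.31; fold change = 2^5.31 = 39.671
gene A: ΔΔCt = (18.29−15.81) − (20.04−16.12) = 2.48 − 3.92 = -1.44; fold change = 2^1.44 = 2.713
gene G: ΔΔCt = (32.21−15.81) − (28.81−16.12) = 16.40 − 12.69 = 3.71; fold change = 2^-3.71 = 0.076
gene E has the largest |ΔΔCt| = 5.31.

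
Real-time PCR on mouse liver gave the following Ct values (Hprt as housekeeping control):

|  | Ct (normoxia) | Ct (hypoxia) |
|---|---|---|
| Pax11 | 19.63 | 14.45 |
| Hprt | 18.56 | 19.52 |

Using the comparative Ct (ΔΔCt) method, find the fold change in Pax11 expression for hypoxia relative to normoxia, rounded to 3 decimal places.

70.522

ΔCt(normoxia) = 19.630 − 18.560 = 1.070
ΔCt(hypoxia) = 14.450 − 19.520 = -5.070
ΔΔCt = -5.070 − 1.070 = -6.140
Fold change = 2^(−(-6.140)) = 2^6.140 = 70.5219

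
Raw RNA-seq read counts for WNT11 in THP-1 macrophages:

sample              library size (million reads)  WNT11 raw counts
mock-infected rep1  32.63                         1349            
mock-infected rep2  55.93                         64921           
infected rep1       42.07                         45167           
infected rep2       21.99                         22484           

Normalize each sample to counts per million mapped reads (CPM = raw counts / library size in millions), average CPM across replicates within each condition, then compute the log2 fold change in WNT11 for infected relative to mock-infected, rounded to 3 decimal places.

0.802

CPM(mock-infected rep1) = 1349 / 32.63 = 41.3423
CPM(mock-infected rep2) = 64921 / 55.93 = 1160.7545
CPM(infected rep1) = 45167 / 42.07 = 1073.6154
CPM(infected rep2) = 22484 / 21.99 = 1022.4648
mean CPM(mock-infected) = 601.0484; mean CPM(infected) = 1048.0401
Fold change = 1048.0401 / 601.0484 = 1.74369
log2(1.74369) = 0.8021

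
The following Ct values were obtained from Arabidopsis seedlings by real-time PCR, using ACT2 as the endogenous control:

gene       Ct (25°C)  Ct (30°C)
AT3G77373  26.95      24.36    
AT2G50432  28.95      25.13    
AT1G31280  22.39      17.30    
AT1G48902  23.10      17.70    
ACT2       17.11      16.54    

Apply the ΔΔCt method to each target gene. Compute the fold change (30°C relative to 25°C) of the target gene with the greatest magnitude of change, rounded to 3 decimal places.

AT3G77373: ΔΔCt = (24.36−16.54) − (26.95−17.11) = 7.82 − 9.84 = -2.02; fold change = 2^2.02 = 4.056
AT2G50432: ΔΔCt = (25.13−16.54) − (28.95−17.11) = 8.59 − 11.84 = -3.25; fold change = 2^3.25 = 9.514
AT1G31280: ΔΔCt = (17.30−16.54) − (22.39−17.11) = 0.76 − 5.28 = -4.52; fold change = 2^4.52 = 22.943
AT1G48902: ΔΔCt = (17.70−16.54) − (23.10−17.11) = 1.16 − 5.99 = -4.83; fold change = 2^4.83 = 28.443
AT1G48902 has the largest |ΔΔCt| = 4.83.

28.443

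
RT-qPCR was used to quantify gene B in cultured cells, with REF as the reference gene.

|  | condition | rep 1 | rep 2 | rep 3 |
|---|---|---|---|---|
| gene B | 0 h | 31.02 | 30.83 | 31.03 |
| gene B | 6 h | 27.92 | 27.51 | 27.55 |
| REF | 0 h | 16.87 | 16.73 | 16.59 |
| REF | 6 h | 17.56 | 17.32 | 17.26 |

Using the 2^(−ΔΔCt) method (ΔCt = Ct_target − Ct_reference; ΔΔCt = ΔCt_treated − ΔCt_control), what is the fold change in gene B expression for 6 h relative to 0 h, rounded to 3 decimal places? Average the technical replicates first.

Mean Ct: gene B 0 h 30.960; gene B 6 h 27.660; REF 0 h 16.730; REF 6 h 17.380
ΔCt(0 h) = 30.960 − 16.730 = 14.230
ΔCt(6 h) = 27.660 − 17.380 = 10.280
ΔΔCt = 10.280 − 14.230 = -3.950
Fold change = 2^(−(-3.950)) = 2^3.950 = 15.4550

15.455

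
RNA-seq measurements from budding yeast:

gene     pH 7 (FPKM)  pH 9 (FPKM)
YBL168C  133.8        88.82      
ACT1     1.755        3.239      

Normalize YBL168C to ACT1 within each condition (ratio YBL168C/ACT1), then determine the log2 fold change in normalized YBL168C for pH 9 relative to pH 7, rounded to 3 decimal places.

-1.475

YBL168C/ACT1 (pH 7) = 133.8 / 1.755 = 76.239
YBL168C/ACT1 (pH 9) = 88.82 / 3.239 = 27.422
Fold change = 27.422 / 76.239 = 0.3597
log2(0.3597) = -1.4752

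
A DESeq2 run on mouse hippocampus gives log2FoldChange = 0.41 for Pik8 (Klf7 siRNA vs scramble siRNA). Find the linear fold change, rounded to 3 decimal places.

1.329

Fold change = 2^(0.41) = 1.3287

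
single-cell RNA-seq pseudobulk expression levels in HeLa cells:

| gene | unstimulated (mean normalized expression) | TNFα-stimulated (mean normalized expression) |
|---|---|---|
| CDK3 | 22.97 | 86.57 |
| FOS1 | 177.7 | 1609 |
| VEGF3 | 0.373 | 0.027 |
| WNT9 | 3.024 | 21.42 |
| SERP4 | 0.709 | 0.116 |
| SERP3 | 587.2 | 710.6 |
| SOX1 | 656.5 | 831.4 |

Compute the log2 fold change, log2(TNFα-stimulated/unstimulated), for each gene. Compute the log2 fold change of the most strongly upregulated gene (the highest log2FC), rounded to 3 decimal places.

log2(86.57/22.97) = 1.914  (CDK3)
log2(1609/177.7) = 3.179  (FOS1)
log2(0.027/0.373) = -3.788  (VEGF3)
log2(21.42/3.024) = 2.824  (WNT9)
log2(0.116/0.709) = -2.612  (SERP4)
log2(710.6/587.2) = 0.275  (SERP3)
log2(831.4/656.5) = 0.341  (SOX1)
FOS1 is most strongly upregulated.

3.179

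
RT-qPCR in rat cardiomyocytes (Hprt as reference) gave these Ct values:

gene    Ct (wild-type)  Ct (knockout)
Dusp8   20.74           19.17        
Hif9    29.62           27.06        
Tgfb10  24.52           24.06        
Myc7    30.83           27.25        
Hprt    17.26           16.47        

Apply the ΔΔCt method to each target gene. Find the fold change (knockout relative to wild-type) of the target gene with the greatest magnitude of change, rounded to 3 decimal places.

6.916

Dusp8: ΔΔCt = (19.17−16.47) − (20.74−17.26) = 2.70 − 3.48 = -0.78; fold change = 2^0.78 = 1.717
Hif9: ΔΔCt = (27.06−16.47) − (29.62−17.26) = 10.59 − 12.36 = -1.77; fold change = 2^1.77 = 3.411
Tgfb10: ΔΔCt = (24.06−16.47) − (24.52−17.26) = 7.59 − 7.26 = 0.33; fold change = 2^-0.33 = 0.796
Myc7: ΔΔCt = (27.25−16.47) − (30.83−17.26) = 10.78 − 13.57 = -2.79; fold change = 2^2.79 = 6.916
Myc7 has the largest |ΔΔCt| = 2.79.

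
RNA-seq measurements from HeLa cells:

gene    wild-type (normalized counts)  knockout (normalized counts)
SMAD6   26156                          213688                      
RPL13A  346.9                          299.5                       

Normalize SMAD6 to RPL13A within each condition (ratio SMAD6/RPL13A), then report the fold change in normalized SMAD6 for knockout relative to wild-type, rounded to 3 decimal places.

9.463

SMAD6/RPL13A (wild-type) = 26156 / 346.9 = 75.399
SMAD6/RPL13A (knockout) = 213688 / 299.5 = 713.48
Fold change = 713.48 / 75.399 = 9.4627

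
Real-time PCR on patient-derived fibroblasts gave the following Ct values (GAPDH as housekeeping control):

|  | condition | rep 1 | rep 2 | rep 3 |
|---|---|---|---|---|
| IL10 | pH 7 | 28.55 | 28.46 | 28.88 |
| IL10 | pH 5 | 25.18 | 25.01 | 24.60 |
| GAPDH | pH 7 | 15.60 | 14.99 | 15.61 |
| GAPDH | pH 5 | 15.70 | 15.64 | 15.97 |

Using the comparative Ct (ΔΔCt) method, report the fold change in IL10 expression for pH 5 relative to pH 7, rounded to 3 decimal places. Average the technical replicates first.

16.795

Mean Ct: IL10 pH 7 28.630; IL10 pH 5 24.930; GAPDH pH 7 15.400; GAPDH pH 5 15.770
ΔCt(pH 7) = 28.630 − 15.400 = 13.230
ΔCt(pH 5) = 24.930 − 15.770 = 9.160
ΔΔCt = 9.160 − 13.230 = -4.070
Fold change = 2^(−(-4.070)) = 2^4.070 = 16.7955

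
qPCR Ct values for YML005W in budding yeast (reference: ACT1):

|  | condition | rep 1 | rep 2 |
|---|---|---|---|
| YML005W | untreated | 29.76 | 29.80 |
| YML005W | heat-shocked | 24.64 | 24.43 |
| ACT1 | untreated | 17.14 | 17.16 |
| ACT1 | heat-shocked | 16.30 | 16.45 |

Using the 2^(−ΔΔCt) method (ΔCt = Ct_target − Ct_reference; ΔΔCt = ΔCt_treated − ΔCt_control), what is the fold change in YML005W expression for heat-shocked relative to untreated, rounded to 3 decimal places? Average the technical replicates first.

22.162

Mean Ct: YML005W untreated 29.780; YML005W heat-shocked 24.535; ACT1 untreated 17.150; ACT1 heat-shocked 16.375
ΔCt(untreated) = 29.780 − 17.150 = 12.630
ΔCt(heat-shocked) = 24.535 − 16.375 = 8.160
ΔΔCt = 8.160 − 12.630 = -4.470
Fold change = 2^(−(-4.470)) = 2^4.470 = 22.1618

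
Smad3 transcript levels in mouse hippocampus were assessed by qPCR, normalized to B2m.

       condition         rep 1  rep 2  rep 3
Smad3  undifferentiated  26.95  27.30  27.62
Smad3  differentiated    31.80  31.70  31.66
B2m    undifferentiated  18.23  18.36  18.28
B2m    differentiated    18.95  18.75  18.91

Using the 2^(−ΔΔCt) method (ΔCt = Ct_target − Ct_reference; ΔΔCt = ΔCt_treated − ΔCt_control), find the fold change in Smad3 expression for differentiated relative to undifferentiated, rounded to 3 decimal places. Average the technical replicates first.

0.069

Mean Ct: Smad3 undifferentiated 27.290; Smad3 differentiated 31.720; B2m undifferentiated 18.290; B2m differentiated 18.870
ΔCt(undifferentiated) = 27.290 − 18.290 = 9.000
ΔCt(differentiated) = 31.720 − 18.870 = 12.850
ΔΔCt = 12.850 − 9.000 = 3.850
Fold change = 2^(−3.850) = 0.0693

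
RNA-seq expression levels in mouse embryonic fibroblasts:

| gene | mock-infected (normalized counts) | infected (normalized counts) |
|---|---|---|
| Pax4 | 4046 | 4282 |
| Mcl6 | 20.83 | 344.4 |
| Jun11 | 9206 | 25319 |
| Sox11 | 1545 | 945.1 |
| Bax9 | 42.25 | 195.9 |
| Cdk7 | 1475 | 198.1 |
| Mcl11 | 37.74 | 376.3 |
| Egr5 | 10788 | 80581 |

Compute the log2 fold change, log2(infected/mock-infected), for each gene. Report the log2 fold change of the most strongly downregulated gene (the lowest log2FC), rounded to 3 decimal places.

log2(4282/4046) = 0.082  (Pax4)
log2(344.4/20.83) = 4.047  (Mcl6)
log2(25319/9206) = 1.460  (Jun11)
log2(945.1/1545) = -0.709  (Sox11)
log2(195.9/42.25) = 2.213  (Bax9)
log2(198.1/1475) = -2.896  (Cdk7)
log2(376.3/37.74) = 3.318  (Mcl11)
log2(80581/10788) = 2.901  (Egr5)
Cdk7 is most strongly downregulated.

-2.896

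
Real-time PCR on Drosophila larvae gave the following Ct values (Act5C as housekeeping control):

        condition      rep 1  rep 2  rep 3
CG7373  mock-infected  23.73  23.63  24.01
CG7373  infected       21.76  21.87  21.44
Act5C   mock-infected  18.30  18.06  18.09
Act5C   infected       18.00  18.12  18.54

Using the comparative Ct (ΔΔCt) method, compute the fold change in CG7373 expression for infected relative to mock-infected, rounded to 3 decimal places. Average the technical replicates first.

4.500

Mean Ct: CG7373 mock-infected 23.790; CG7373 infected 21.690; Act5C mock-infected 18.150; Act5C infected 18.220
ΔCt(mock-infected) = 23.790 − 18.150 = 5.640
ΔCt(infected) = 21.690 − 18.220 = 3.470
ΔΔCt = 3.470 − 5.640 = -2.170
Fold change = 2^(−(-2.170)) = 2^2.170 = 4.5002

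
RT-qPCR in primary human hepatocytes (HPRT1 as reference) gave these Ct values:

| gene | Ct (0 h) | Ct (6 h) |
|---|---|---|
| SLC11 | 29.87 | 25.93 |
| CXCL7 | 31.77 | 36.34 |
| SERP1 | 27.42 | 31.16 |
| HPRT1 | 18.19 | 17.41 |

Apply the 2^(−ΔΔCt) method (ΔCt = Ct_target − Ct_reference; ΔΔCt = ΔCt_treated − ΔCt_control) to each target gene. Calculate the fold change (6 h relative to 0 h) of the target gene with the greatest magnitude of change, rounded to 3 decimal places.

0.025

SLC11: ΔΔCt = (25.93−17.41) − (29.87−18.19) = 8.52 − 11.68 = -3.16; fold change = 2^3.16 = 8.938
CXCL7: ΔΔCt = (36.34−17.41) − (31.77−18.19) = 18.93 − 13.58 = 5.35; fold change = 2^-5.35 = 0.025
SERP1: ΔΔCt = (31.16−17.41) − (27.42−18.19) = 13.75 − 9.23 = 4.52; fold change = 2^-4.52 = 0.044
CXCL7 has the largest |ΔΔCt| = 5.35.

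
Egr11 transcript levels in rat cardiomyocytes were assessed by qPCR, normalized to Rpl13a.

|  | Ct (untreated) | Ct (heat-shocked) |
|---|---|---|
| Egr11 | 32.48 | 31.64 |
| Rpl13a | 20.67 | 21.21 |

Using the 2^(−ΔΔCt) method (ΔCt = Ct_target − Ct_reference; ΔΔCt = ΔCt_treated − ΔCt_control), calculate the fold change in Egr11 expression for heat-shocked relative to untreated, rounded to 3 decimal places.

ΔCt(untreated) = 32.480 − 20.670 = 11.810
ΔCt(heat-shocked) = 31.640 − 21.210 = 10.430
ΔΔCt = 10.430 − 11.810 = -1.380
Fold change = 2^(−(-1.380)) = 2^1.380 = 2.6027

2.603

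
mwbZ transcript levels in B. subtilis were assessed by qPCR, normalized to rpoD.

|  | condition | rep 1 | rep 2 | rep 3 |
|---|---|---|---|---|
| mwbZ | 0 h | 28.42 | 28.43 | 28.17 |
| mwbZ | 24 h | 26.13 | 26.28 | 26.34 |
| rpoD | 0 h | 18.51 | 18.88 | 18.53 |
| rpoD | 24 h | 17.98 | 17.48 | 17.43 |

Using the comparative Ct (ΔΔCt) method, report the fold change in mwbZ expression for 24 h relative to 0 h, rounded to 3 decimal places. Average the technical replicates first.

Mean Ct: mwbZ 0 h 28.340; mwbZ 24 h 26.250; rpoD 0 h 18.640; rpoD 24 h 17.630
ΔCt(0 h) = 28.340 − 18.640 = 9.700
ΔCt(24 h) = 26.250 − 17.630 = 8.620
ΔΔCt = 8.620 − 9.700 = -1.080
Fold change = 2^(−(-1.080)) = 2^1.080 = 2.1140

2.114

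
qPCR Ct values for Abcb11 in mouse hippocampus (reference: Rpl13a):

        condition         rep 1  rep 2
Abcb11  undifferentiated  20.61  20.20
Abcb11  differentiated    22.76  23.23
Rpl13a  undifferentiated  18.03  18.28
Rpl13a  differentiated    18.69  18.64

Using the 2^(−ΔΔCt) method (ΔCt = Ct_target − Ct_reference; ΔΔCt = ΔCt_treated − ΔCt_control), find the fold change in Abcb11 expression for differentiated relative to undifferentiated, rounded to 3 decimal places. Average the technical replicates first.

0.237

Mean Ct: Abcb11 undifferentiated 20.405; Abcb11 differentiated 22.995; Rpl13a undifferentiated 18.155; Rpl13a differentiated 18.665
ΔCt(undifferentiated) = 20.405 − 18.155 = 2.250
ΔCt(differentiated) = 22.995 − 18.665 = 4.330
ΔΔCt = 4.330 − 2.250 = 2.080
Fold change = 2^(−2.080) = 0.2365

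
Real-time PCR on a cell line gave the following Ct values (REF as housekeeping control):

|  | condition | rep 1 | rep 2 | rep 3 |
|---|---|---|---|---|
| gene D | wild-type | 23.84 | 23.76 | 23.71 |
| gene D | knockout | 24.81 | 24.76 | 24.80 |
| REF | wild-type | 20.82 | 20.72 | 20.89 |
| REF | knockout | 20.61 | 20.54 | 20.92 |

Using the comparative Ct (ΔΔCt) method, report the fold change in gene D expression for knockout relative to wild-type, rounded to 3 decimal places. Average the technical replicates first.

0.454

Mean Ct: gene D wild-type 23.770; gene D knockout 24.790; REF wild-type 20.810; REF knockout 20.690
ΔCt(wild-type) = 23.770 − 20.810 = 2.960
ΔCt(knockout) = 24.790 − 20.690 = 4.100
ΔΔCt = 4.100 − 2.960 = 1.140
Fold change = 2^(−1.140) = 0.4538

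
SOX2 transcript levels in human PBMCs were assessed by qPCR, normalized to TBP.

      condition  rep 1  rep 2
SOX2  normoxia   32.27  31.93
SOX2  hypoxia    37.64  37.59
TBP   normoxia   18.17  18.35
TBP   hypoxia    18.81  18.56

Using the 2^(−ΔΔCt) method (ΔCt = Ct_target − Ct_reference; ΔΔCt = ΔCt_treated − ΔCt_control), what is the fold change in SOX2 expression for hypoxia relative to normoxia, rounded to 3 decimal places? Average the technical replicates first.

Mean Ct: SOX2 normoxia 32.100; SOX2 hypoxia 37.615; TBP normoxia 18.260; TBP hypoxia 18.685
ΔCt(normoxia) = 32.100 − 18.260 = 13.840
ΔCt(hypoxia) = 37.615 − 18.685 = 18.930
ΔΔCt = 18.930 − 13.840 = 5.090
Fold change = 2^(−5.090) = 0.0294

0.029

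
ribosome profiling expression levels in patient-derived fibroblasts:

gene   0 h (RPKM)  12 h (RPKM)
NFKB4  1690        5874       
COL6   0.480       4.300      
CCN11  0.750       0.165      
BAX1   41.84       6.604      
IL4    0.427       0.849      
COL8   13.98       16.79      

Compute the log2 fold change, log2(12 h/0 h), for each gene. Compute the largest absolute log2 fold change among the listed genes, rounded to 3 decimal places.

log2(5874/1690) = 1.797  (NFKB4)
log2(4.300/0.480) = 3.163  (COL6)
log2(0.165/0.750) = -2.184  (CCN11)
log2(6.604/41.84) = -2.663  (BAX1)
log2(0.849/0.427) = 0.992  (IL4)
log2(16.79/13.98) = 0.264  (COL8)
The largest magnitude belongs to COL6.

3.163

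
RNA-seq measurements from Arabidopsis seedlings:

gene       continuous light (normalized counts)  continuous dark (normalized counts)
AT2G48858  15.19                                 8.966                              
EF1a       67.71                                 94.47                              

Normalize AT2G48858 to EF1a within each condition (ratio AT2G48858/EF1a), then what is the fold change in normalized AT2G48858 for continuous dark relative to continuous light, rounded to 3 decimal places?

AT2G48858/EF1a (continuous light) = 15.19 / 67.71 = 0.22434
AT2G48858/EF1a (continuous dark) = 8.966 / 94.47 = 0.094908
Fold change = 0.094908 / 0.22434 = 0.4231

0.423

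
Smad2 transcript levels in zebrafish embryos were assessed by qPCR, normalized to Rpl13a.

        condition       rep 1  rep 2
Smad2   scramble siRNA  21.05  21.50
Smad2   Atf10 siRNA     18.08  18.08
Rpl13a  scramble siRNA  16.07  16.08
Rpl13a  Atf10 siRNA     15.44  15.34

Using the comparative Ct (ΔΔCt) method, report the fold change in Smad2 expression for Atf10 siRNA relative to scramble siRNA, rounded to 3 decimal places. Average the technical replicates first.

Mean Ct: Smad2 scramble siRNA 21.275; Smad2 Atf10 siRNA 18.080; Rpl13a scramble siRNA 16.075; Rpl13a Atf10 siRNA 15.390
ΔCt(scramble siRNA) = 21.275 − 16.075 = 5.200
ΔCt(Atf10 siRNA) = 18.080 − 15.390 = 2.690
ΔΔCt = 2.690 − 5.200 = -2.510
Fold change = 2^(−(-2.510)) = 2^2.510 = 5.6962

5.696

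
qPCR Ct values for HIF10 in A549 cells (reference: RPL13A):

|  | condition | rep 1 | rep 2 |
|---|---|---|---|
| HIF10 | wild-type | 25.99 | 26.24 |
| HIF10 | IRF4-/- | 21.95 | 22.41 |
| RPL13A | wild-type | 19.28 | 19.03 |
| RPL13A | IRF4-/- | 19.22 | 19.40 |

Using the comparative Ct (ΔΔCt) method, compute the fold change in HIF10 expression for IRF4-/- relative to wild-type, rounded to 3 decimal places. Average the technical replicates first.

Mean Ct: HIF10 wild-type 26.115; HIF10 IRF4-/- 22.180; RPL13A wild-type 19.155; RPL13A IRF4-/- 19.310
ΔCt(wild-type) = 26.115 − 19.155 = 6.960
ΔCt(IRF4-/-) = 22.180 − 19.310 = 2.870
ΔΔCt = 2.870 − 6.960 = -4.090
Fold change = 2^(−(-4.090)) = 2^4.090 = 17.0299

17.030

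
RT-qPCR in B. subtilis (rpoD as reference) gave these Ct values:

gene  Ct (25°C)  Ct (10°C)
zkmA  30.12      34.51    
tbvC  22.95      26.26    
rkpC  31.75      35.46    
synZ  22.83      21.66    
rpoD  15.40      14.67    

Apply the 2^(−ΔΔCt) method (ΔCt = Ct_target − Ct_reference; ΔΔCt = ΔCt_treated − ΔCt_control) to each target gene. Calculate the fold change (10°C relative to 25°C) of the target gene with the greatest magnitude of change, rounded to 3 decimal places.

zkmA: ΔΔCt = (34.51−14.67) − (30.12−15.40) = 19.84 − 14.72 = 5.12; fold change = 2^-5.12 = 0.029
tbvC: ΔΔCt = (26.26−14.67) − (22.95−15.40) = 11.59 − 7.55 = 4.04; fold change = 2^-4.04 = 0.061
rkpC: ΔΔCt = (35.46−14.67) − (31.75−15.40) = 20.79 − 16.35 = 4.44; fold change = 2^-4.44 = 0.046
synZ: ΔΔCt = (21.66−14.67) − (22.83−15.40) = 6.99 − 7.43 = -0.44; fold change = 2^0.44 = 1.357
zkmA has the largest |ΔΔCt| = 5.12.

0.029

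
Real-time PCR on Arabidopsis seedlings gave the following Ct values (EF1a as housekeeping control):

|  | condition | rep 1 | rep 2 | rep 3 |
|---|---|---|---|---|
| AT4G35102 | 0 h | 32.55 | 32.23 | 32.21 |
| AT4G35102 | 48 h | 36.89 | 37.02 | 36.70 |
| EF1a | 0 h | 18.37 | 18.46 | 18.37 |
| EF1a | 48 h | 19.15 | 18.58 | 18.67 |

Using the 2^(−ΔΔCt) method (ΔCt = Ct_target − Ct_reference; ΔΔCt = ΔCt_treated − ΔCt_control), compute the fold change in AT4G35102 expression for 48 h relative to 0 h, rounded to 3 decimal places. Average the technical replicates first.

0.057

Mean Ct: AT4G35102 0 h 32.330; AT4G35102 48 h 36.870; EF1a 0 h 18.400; EF1a 48 h 18.800
ΔCt(0 h) = 32.330 − 18.400 = 13.930
ΔCt(48 h) = 36.870 − 18.800 = 18.070
ΔΔCt = 18.070 − 13.930 = 4.140
Fold change = 2^(−4.140) = 0.0567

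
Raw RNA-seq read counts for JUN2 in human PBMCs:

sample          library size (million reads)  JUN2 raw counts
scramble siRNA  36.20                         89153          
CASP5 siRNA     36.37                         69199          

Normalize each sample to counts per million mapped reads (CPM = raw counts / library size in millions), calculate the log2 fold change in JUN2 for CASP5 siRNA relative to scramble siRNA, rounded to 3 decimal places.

CPM(scramble siRNA) = 89153 / 36.20 = 2462.7901
CPM(CASP5 siRNA) = 69199 / 36.37 = 1902.6395
Fold change = 1902.6395 / 2462.7901 = 0.77255
log2(0.77255) = -0.3723

-0.372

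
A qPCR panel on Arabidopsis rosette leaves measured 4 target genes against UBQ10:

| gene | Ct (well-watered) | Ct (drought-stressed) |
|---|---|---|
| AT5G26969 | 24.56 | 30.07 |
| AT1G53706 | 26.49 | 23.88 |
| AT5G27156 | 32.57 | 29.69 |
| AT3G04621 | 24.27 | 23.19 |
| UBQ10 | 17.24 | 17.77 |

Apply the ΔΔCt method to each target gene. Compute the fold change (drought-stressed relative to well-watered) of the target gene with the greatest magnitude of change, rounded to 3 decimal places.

0.032

AT5G26969: ΔΔCt = (30.07−17.77) − (24.56−17.24) = 12.30 − 7.32 = 4.98; fold change = 2^-4.98 = 0.032
AT1G53706: ΔΔCt = (23.88−17.77) − (26.49−17.24) = 6.11 − 9.25 = -3.14; fold change = 2^3.14 = 8.815
AT5G27156: ΔΔCt = (29.69−17.77) − (32.57−17.24) = 11.92 − 15.33 = -3.41; fold change = 2^3.41 = 10.629
AT3G04621: ΔΔCt = (23.19−17.77) − (24.27−17.24) = 5.42 − 7.03 = -1.61; fold change = 2^1.61 = 3.053
AT5G26969 has the largest |ΔΔCt| = 4.98.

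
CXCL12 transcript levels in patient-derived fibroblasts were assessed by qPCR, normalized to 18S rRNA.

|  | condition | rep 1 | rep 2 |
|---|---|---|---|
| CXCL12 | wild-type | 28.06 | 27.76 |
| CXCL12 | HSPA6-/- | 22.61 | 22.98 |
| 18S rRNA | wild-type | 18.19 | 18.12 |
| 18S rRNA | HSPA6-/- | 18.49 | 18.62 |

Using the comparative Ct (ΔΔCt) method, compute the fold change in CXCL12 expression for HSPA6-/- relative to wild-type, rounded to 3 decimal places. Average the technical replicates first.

45.728

Mean Ct: CXCL12 wild-type 27.910; CXCL12 HSPA6-/- 22.795; 18S rRNA wild-type 18.155; 18S rRNA HSPA6-/- 18.555
ΔCt(wild-type) = 27.910 − 18.155 = 9.755
ΔCt(HSPA6-/-) = 22.795 − 18.555 = 4.240
ΔΔCt = 4.240 − 9.755 = -5.515
Fold change = 2^(−(-5.515)) = 2^5.515 = 45.7278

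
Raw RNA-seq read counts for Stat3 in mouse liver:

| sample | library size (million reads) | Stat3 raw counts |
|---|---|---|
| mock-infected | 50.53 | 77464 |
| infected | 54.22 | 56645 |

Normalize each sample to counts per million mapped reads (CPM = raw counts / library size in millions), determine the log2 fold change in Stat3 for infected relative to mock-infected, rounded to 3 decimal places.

CPM(mock-infected) = 77464 / 50.53 = 1533.0299
CPM(infected) = 56645 / 54.22 = 1044.7252
Fold change = 1044.7252 / 1533.0299 = 0.68148
log2(0.68148) = -0.5533

-0.553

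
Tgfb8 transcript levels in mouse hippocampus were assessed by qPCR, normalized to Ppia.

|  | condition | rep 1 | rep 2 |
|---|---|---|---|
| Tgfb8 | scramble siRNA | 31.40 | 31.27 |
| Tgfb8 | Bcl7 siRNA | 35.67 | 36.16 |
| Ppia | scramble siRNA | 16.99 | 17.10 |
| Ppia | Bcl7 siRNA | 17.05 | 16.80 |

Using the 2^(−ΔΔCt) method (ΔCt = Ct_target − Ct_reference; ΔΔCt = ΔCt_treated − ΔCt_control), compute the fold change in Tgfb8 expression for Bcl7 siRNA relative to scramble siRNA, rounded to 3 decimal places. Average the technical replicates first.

Mean Ct: Tgfb8 scramble siRNA 31.335; Tgfb8 Bcl7 siRNA 35.915; Ppia scramble siRNA 17.045; Ppia Bcl7 siRNA 16.925
ΔCt(scramble siRNA) = 31.335 − 17.045 = 14.290
ΔCt(Bcl7 siRNA) = 35.915 − 16.925 = 18.990
ΔΔCt = 18.990 − 14.290 = 4.700
Fold change = 2^(−4.700) = 0.0385

0.038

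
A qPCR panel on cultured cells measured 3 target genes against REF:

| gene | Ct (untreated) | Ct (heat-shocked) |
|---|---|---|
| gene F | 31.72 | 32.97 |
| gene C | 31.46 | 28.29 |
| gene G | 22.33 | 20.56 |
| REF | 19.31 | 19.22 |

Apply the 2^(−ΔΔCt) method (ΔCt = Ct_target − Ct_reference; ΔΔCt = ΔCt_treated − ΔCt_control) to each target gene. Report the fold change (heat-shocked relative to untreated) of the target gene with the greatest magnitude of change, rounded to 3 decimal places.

8.456

gene F: ΔΔCt = (32.97−19.22) − (31.72−19.31) = 13.75 − 12.41 = 1.34; fold change = 2^-1.34 = 0.395
gene C: ΔΔCt = (28.29−19.22) − (31.46−19.31) = 9.07 − 12.15 = -3.08; fold change = 2^3.08 = 8.456
gene G: ΔΔCt = (20.56−19.22) − (22.33−19.31) = 1.34 − 3.02 = -1.68; fold change = 2^1.68 = 3.204
gene C has the largest |ΔΔCt| = 3.08.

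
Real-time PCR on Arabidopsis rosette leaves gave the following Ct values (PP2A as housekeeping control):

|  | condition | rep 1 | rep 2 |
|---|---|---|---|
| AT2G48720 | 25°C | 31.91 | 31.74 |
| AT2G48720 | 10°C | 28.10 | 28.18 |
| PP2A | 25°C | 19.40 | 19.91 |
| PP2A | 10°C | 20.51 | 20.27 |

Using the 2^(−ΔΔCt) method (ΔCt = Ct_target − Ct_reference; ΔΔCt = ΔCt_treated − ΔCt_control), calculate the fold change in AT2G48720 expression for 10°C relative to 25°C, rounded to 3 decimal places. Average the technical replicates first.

21.407

Mean Ct: AT2G48720 25°C 31.825; AT2G48720 10°C 28.140; PP2A 25°C 19.655; PP2A 10°C 20.390
ΔCt(25°C) = 31.825 − 19.655 = 12.170
ΔCt(10°C) = 28.140 − 20.390 = 7.750
ΔΔCt = 7.750 − 12.170 = -4.420
Fold change = 2^(−(-4.420)) = 2^4.420 = 21.4068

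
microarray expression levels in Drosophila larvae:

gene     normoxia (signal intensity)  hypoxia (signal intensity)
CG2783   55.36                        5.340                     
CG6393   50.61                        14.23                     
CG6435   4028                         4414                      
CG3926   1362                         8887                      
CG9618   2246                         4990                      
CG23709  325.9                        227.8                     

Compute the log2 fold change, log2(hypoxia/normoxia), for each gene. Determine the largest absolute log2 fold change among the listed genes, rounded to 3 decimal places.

log2(5.340/55.36) = -3.374  (CG2783)
log2(14.23/50.61) = -1.830  (CG6393)
log2(4414/4028) = 0.132  (CG6435)
log2(8887/1362) = 2.706  (CG3926)
log2(4990/2246) = 1.152  (CG9618)
log2(227.8/325.9) = -0.517  (CG23709)
The largest magnitude belongs to CG2783.

3.374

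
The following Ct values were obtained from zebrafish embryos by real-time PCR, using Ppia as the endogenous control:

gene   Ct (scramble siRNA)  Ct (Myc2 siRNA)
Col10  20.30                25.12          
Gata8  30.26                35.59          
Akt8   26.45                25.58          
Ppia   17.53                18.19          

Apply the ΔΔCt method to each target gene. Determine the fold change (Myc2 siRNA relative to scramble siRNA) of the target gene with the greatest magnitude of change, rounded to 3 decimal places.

0.039

Col10: ΔΔCt = (25.12−18.19) − (20.30−17.53) = 6.93 − 2.77 = 4.16; fold change = 2^-4.16 = 0.056
Gata8: ΔΔCt = (35.59−18.19) − (30.26−17.53) = 17.40 − 12.73 = 4.67; fold change = 2^-4.67 = 0.039
Akt8: ΔΔCt = (25.58−18.19) − (26.45−17.53) = 7.39 − 8.92 = -1.53; fold change = 2^1.53 = 2.888
Gata8 has the largest |ΔΔCt| = 4.67.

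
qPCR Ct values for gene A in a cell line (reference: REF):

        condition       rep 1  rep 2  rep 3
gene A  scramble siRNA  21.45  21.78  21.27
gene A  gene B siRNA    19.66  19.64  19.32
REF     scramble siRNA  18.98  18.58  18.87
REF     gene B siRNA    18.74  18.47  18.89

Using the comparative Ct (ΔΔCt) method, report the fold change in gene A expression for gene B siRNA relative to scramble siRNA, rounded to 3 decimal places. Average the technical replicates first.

Mean Ct: gene A scramble siRNA 21.500; gene A gene B siRNA 19.540; REF scramble siRNA 18.810; REF gene B siRNA 18.700
ΔCt(scramble siRNA) = 21.500 − 18.810 = 2.690
ΔCt(gene B siRNA) = 19.540 − 18.700 = 0.840
ΔΔCt = 0.840 − 2.690 = -1.850
Fold change = 2^(−(-1.850)) = 2^1.850 = 3.6050

3.605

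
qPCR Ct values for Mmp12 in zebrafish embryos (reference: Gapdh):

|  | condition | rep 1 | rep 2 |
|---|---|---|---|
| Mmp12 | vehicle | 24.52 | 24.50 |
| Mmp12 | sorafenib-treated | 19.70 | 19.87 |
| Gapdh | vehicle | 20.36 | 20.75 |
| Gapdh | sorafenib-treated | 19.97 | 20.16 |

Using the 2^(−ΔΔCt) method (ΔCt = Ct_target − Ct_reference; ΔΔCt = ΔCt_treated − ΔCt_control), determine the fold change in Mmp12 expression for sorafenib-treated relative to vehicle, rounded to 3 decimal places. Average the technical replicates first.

Mean Ct: Mmp12 vehicle 24.510; Mmp12 sorafenib-treated 19.785; Gapdh vehicle 20.555; Gapdh sorafenib-treated 20.065
ΔCt(vehicle) = 24.510 − 20.555 = 3.955
ΔCt(sorafenib-treated) = 19.785 − 20.065 = -0.280
ΔΔCt = -0.280 − 3.955 = -4.235
Fold change = 2^(−(-4.235)) = 2^4.235 = 18.8305

18.831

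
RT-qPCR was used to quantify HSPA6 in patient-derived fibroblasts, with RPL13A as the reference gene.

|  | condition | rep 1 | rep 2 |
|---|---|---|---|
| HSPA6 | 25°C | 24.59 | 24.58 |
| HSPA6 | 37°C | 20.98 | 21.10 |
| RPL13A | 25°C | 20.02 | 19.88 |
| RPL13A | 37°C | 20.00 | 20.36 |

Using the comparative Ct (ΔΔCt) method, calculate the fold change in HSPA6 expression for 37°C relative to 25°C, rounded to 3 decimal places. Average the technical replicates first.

13.690

Mean Ct: HSPA6 25°C 24.585; HSPA6 37°C 21.040; RPL13A 25°C 19.950; RPL13A 37°C 20.180
ΔCt(25°C) = 24.585 − 19.950 = 4.635
ΔCt(37°C) = 21.040 − 20.180 = 0.860
ΔΔCt = 0.860 − 4.635 = -3.775
Fold change = 2^(−(-3.775)) = 2^3.775 = 13.6895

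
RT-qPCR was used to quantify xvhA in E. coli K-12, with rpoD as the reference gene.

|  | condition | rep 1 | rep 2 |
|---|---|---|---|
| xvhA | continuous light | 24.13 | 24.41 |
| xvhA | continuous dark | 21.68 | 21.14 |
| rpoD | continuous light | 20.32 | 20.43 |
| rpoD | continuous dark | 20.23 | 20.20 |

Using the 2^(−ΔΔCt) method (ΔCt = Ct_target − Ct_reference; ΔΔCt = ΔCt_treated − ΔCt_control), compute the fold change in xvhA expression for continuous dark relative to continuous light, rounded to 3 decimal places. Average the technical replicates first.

Mean Ct: xvhA continuous light 24.270; xvhA continuous dark 21.410; rpoD continuous light 20.375; rpoD continuous dark 20.215
ΔCt(continuous light) = 24.270 − 20.375 = 3.895
ΔCt(continuous dark) = 21.410 − 20.215 = 1.195
ΔΔCt = 1.195 − 3.895 = -2.700
Fold change = 2^(−(-2.700)) = 2^2.700 = 6.4980

6.498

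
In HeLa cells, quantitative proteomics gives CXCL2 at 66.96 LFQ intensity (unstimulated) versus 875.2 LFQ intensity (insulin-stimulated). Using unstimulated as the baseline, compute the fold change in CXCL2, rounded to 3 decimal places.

Fold change = 875.2 / 66.96 = 13.0705
CXCL2 is upregulated.

13.070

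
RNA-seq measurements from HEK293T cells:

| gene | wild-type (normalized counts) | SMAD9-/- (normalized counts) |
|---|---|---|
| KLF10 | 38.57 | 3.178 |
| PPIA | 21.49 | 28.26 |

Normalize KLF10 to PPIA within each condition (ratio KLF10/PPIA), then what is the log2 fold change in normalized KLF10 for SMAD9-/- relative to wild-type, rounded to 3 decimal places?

KLF10/PPIA (wild-type) = 38.57 / 21.49 = 1.7948
KLF10/PPIA (SMAD9-/-) = 3.178 / 28.26 = 0.11246
Fold change = 0.11246 / 1.7948 = 0.0627
log2(0.0627) = -3.9964

-3.996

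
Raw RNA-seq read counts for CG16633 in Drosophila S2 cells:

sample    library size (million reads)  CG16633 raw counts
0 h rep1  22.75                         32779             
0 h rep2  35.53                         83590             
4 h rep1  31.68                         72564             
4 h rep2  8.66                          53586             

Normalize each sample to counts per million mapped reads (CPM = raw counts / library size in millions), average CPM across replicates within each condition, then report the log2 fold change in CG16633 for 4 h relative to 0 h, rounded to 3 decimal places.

1.160

CPM(0 h rep1) = 32779 / 22.75 = 1440.8352
CPM(0 h rep2) = 83590 / 35.53 = 2352.6597
CPM(4 h rep1) = 72564 / 31.68 = 2290.5303
CPM(4 h rep2) = 53586 / 8.66 = 6187.7598
mean CPM(0 h) = 1896.7474; mean CPM(4 h) = 4239.1451
Fold change = 4239.1451 / 1896.7474 = 2.23495
log2(2.23495) = 1.1602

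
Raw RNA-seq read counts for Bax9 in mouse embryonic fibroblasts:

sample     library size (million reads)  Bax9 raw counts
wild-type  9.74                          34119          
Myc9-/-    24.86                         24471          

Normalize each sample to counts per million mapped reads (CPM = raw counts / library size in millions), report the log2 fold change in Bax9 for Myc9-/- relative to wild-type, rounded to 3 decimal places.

-1.831

CPM(wild-type) = 34119 / 9.74 = 3502.9774
CPM(Myc9-/-) = 24471 / 24.86 = 984.3524
Fold change = 984.3524 / 3502.9774 = 0.28100
log2(0.28100) = -1.8313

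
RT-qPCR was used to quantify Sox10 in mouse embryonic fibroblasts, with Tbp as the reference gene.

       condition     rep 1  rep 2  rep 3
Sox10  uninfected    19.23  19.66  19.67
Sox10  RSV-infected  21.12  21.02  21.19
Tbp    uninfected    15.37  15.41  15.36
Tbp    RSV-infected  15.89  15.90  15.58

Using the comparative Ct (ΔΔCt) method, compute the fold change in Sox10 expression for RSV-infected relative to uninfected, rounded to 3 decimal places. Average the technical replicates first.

Mean Ct: Sox10 uninfected 19.520; Sox10 RSV-infected 21.110; Tbp uninfected 15.380; Tbp RSV-infected 15.790
ΔCt(uninfected) = 19.520 − 15.380 = 4.140
ΔCt(RSV-infected) = 21.110 − 15.790 = 5.320
ΔΔCt = 5.320 − 4.140 = 1.180
Fold change = 2^(−1.180) = 0.4414

0.441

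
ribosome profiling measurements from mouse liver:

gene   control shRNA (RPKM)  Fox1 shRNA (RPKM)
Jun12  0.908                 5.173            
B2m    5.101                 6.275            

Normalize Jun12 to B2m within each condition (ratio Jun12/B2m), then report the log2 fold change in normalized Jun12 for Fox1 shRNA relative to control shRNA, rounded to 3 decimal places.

Jun12/B2m (control shRNA) = 0.908 / 5.101 = 0.178
Jun12/B2m (Fox1 shRNA) = 5.173 / 6.275 = 0.82438
Fold change = 0.82438 / 0.178 = 4.6312
log2(4.6312) = 2.2114

2.211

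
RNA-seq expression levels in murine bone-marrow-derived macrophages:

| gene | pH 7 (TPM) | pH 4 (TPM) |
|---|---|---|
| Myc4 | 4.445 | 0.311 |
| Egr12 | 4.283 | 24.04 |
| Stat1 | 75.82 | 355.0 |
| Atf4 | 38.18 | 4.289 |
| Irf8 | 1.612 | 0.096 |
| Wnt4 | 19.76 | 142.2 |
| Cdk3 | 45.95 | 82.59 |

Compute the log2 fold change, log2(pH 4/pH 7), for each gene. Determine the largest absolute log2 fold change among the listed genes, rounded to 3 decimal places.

log2(0.311/4.445) = -3.837  (Myc4)
log2(24.04/4.283) = 2.489  (Egr12)
log2(355.0/75.82) = 2.227  (Stat1)
log2(4.289/38.18) = -3.154  (Atf4)
log2(0.096/1.612) = -4.070  (Irf8)
log2(142.2/19.76) = 2.847  (Wnt4)
log2(82.59/45.95) = 0.846  (Cdk3)
The largest magnitude belongs to Irf8.

4.070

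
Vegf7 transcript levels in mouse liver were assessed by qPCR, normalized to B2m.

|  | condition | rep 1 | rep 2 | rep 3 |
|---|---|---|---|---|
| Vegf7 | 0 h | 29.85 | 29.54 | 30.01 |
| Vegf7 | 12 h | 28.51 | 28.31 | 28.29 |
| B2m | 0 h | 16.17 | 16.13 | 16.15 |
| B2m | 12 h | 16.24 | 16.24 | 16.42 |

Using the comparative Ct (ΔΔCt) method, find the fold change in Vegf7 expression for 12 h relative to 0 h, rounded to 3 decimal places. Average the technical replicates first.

2.990

Mean Ct: Vegf7 0 h 29.800; Vegf7 12 h 28.370; B2m 0 h 16.150; B2m 12 h 16.300
ΔCt(0 h) = 29.800 − 16.150 = 13.650
ΔCt(12 h) = 28.370 − 16.300 = 12.070
ΔΔCt = 12.070 − 13.650 = -1.580
Fold change = 2^(−(-1.580)) = 2^1.580 = 2.9897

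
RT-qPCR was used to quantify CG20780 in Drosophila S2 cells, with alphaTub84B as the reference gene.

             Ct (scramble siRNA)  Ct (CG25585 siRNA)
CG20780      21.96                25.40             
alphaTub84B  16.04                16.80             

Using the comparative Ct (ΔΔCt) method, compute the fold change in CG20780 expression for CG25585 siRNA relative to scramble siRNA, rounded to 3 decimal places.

0.156

ΔCt(scramble siRNA) = 21.960 − 16.040 = 5.920
ΔCt(CG25585 siRNA) = 25.400 − 16.800 = 8.600
ΔΔCt = 8.600 − 5.920 = 2.680
Fold change = 2^(−2.680) = 0.1560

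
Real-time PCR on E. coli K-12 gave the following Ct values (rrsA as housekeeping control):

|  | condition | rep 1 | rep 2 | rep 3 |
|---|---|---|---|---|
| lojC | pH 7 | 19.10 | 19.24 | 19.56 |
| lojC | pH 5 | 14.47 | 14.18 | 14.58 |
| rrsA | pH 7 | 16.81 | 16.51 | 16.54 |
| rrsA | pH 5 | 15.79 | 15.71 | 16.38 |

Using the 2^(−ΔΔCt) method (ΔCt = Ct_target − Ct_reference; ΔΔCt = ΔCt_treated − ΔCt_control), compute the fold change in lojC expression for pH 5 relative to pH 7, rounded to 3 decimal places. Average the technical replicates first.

18.765

Mean Ct: lojC pH 7 19.300; lojC pH 5 14.410; rrsA pH 7 16.620; rrsA pH 5 15.960
ΔCt(pH 7) = 19.300 − 16.620 = 2.680
ΔCt(pH 5) = 14.410 − 15.960 = -1.550
ΔΔCt = -1.550 − 2.680 = -4.230
Fold change = 2^(−(-4.230)) = 2^4.230 = 18.7654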